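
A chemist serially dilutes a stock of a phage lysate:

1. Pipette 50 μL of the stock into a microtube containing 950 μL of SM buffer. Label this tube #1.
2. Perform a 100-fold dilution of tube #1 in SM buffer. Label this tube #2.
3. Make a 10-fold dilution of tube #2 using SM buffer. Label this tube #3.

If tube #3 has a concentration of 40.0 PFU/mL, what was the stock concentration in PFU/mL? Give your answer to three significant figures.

8.00 × 10^5 PFU/mL

Step 1: 50 μL + 950 μL = 1000 μL total → factor 1000/50 = 20
Step 2: 100-fold → factor 100
Step 3: 10-fold → factor 10
Overall dilution factor = 20 × 100 × 10 = 20000
Stock = 40.0 PFU/mL × 20000 = 8.00 × 10^5 PFU/mL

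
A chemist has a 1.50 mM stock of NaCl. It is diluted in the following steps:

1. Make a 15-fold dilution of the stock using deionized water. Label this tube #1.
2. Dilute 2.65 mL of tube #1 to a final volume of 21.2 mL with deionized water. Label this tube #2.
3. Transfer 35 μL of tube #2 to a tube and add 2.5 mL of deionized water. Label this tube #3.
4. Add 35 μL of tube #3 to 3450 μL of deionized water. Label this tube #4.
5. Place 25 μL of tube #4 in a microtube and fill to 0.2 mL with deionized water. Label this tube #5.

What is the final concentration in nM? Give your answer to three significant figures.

Step 1: 15-fold → factor 15
Step 2: 2.65 mL brought to 21.2 mL → factor 21.2/2.65 = 8
Step 3: 35 μL + 2.5 mL = 2535 μL total → factor 2535/35 = 72.429
Step 4: 35 μL + 3450 μL = 3485 μL total → factor 3485/35 = 99.571
Step 5: 25 μL brought to 0.2 mL → factor 200/25 = 8
Overall dilution factor = 15 × 8 × 72.429 × 99.571 × 8 = 6.9233 × 10^6
Final = 1.50 mM / 6.9233 × 10^6 = 2.167 × 10^-7 mM = 0.217 nM

0.217 nM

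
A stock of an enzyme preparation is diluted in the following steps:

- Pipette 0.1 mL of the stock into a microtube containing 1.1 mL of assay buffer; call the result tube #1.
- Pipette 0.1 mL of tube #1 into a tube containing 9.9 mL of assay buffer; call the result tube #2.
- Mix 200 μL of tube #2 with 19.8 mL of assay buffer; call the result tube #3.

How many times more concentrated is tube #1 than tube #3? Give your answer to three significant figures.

Step 1: 0.1 mL + 1.1 mL = 1.2 mL total → factor 1.2/0.1 = 12
Step 2: 0.1 mL + 9.9 mL = 10 mL total → factor 10/0.1 = 100
Step 3: 200 μL + 19.8 mL = 20000 μL total → factor 20000/200 = 100
Dilution factor to tube #1 = 12; to tube #3 = 1.2 × 10^5
[tube #1]/[tube #3] = (factor to tube #3)/(factor to tube #1) = 1.2 × 10^5/12 = 1.00 × 10^4

1.00 × 10^4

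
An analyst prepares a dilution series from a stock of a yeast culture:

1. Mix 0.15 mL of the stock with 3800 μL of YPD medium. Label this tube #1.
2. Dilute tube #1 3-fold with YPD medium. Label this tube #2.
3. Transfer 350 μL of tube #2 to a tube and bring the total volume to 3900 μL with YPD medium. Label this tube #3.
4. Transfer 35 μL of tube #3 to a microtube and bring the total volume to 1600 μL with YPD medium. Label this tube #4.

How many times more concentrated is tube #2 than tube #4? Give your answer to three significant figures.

Step 1: 0.15 mL + 3800 μL = 3.95 mL total → factor 3.95/0.15 = 26.333
Step 2: 3-fold → factor 3
Step 3: 350 μL brought to 3900 μL → factor 3900/350 = 11.143
Step 4: 35 μL brought to 1600 μL → factor 1600/35 = 45.714
Dilution factor to tube #2 = 79; to tube #4 = 40242
[tube #2]/[tube #4] = (factor to tube #4)/(factor to tube #2) = 40242/79 = 509

509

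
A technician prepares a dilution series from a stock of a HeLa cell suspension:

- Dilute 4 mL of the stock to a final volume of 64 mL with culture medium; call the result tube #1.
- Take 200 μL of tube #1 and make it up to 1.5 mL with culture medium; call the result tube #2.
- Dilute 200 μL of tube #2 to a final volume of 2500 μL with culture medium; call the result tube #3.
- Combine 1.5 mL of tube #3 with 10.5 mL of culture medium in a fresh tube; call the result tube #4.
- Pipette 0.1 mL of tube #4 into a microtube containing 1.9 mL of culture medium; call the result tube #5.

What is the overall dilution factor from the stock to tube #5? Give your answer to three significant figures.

2.40 × 10^5

Step 1: 4 mL brought to 64 mL → factor 64/4 = 16
Step 2: 200 μL brought to 1.5 mL → factor 1500/200 = 7.5
Step 3: 200 μL brought to 2500 μL → factor 2500/200 = 12.5
Step 4: 1.5 mL + 10.5 mL = 12 mL total → factor 12/1.5 = 8
Step 5: 0.1 mL + 1.9 mL = 2 mL total → factor 2/0.1 = 20
Overall dilution factor = 16 × 7.5 × 12.5 × 8 × 20 = 2.4 × 10^5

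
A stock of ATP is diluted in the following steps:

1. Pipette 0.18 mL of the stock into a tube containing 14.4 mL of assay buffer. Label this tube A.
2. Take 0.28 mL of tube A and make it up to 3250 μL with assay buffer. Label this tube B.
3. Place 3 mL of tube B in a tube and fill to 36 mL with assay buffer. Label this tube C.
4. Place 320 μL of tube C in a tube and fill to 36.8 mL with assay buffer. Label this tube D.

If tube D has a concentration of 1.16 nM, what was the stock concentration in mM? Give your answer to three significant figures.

Step 1: 0.18 mL + 14.4 mL = 14.58 mL total → factor 14.58/0.18 = 81
Step 2: 0.28 mL brought to 3250 μL → factor 3.25/0.28 = 11.607
Step 3: 3 mL brought to 36 mL → factor 36/3 = 12
Step 4: 320 μL brought to 36.8 mL → factor 36800/320 = 115
Overall dilution factor = 81 × 11.607 × 12 × 115 = 1.2974 × 10^6
Stock = 1.16 nM × 1.2974 × 10^6 = 1.505 × 10^6 nM = 1.51 mM

1.51 mM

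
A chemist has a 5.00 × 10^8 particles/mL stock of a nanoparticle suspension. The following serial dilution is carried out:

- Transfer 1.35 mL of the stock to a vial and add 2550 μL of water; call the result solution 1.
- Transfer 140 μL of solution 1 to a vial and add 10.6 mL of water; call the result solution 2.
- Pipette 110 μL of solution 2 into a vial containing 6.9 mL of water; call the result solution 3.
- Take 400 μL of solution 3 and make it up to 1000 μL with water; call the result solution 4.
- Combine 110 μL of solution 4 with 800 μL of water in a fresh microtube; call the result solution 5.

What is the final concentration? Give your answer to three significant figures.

Step 1: 1.35 mL + 2550 μL = 3.9 mL total → factor 3.9/1.35 = 2.8889
Step 2: 140 μL + 10.6 mL = 10740 μL total → factor 10740/140 = 76.714
Step 3: 110 μL + 6.9 mL = 7010 μL total → factor 7010/110 = 63.727
Step 4: 400 μL brought to 1000 μL → factor 1000/400 = 2.5
Step 5: 110 μL + 800 μL = 910 μL total → factor 910/110 = 8.2727
Overall dilution factor = 2.8889 × 76.714 × 63.727 × 2.5 × 8.2727 = 2.9209 × 10^5
Final = 5.00 × 10^8 particles/mL / 2.9209 × 10^5 = 1.71 × 10^3 particles/mL

1.71 × 10^3 particles/mL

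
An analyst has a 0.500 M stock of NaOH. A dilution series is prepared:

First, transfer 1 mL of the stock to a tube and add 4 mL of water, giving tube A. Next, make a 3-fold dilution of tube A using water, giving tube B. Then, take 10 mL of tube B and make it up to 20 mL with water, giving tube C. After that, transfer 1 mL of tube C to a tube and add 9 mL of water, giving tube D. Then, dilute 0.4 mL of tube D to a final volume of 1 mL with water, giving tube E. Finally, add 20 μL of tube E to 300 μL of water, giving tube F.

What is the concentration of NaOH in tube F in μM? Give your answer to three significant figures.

41.7 μM

Step 1: 1 mL + 4 mL = 5 mL total → factor 5/1 = 5
Step 2: 3-fold → factor 3
Step 3: 10 mL brought to 20 mL → factor 20/10 = 2
Step 4: 1 mL + 9 mL = 10 mL total → factor 10/1 = 10
Step 5: 0.4 mL brought to 1 mL → factor 1/0.4 = 2.5
Step 6: 20 μL + 300 μL = 320 μL total → factor 320/20 = 16
Overall dilution factor = 5 × 3 × 2 × 10 × 2.5 × 16 = 12000
Final = 0.500 M / 12000 = 4.167 × 10^-5 M = 41.7 μM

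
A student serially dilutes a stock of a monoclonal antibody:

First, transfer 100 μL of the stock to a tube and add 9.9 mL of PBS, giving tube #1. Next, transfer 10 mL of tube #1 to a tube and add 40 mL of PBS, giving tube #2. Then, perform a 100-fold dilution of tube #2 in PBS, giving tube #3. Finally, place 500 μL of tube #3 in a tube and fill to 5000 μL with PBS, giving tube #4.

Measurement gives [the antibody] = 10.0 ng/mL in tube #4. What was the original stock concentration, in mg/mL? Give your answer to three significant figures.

Step 1: 100 μL + 9.9 mL = 10000 μL total → factor 10000/100 = 100
Step 2: 10 mL + 40 mL = 50 mL total → factor 50/10 = 5
Step 3: 100-fold → factor 100
Step 4: 500 μL brought to 5000 μL → factor 5000/500 = 10
Overall dilution factor = 100 × 5 × 100 × 10 = 5 × 10^5
Stock = 10.0 ng/mL × 5 × 10^5 = 5.000 × 10^6 ng/mL = 5.00 mg/mL

5.00 mg/mL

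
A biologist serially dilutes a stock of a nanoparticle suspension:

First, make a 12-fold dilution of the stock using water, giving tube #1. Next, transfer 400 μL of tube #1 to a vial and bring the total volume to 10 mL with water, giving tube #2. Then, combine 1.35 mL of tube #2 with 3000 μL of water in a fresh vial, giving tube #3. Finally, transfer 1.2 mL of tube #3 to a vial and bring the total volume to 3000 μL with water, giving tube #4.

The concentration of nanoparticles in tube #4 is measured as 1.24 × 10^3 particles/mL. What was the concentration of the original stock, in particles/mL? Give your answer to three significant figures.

Step 1: 12-fold → factor 12
Step 2: 400 μL brought to 10 mL → factor 10000/400 = 25
Step 3: 1.35 mL + 3000 μL = 4.35 mL total → factor 4.35/1.35 = 3.2222
Step 4: 1.2 mL brought to 3000 μL → factor 3/1.2 = 2.5
Overall dilution factor = 12 × 25 × 3.2222 × 2.5 = 2416.7
Stock = 1.24 × 10^3 particles/mL × 2416.7 = 3.00 × 10^6 particles/mL

3.00 × 10^6 particles/mL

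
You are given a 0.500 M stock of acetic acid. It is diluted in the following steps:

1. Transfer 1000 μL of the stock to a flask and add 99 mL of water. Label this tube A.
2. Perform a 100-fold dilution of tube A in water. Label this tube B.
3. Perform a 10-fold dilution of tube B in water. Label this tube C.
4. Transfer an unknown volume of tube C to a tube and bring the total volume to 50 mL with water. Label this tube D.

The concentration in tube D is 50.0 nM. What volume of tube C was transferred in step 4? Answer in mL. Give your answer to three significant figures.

Step 1: 1000 μL + 99 mL = 1 × 10^5 μL total → factor 1 × 10^5/1000 = 100
Step 2: 100-fold → factor 100
Step 3: 10-fold → factor 10
Step 4: v brought to 50 mL → factor = 50 mL/v
Product of known-step factors = 1 × 10^5
Overall factor = 0.500 M / (50.0 nM) = 1 × 10^7
Step-4 factor = 1 × 10^7 / 1 × 10^5 = 100
v = 50 mL / 100 = 0.500 mL

0.500 mL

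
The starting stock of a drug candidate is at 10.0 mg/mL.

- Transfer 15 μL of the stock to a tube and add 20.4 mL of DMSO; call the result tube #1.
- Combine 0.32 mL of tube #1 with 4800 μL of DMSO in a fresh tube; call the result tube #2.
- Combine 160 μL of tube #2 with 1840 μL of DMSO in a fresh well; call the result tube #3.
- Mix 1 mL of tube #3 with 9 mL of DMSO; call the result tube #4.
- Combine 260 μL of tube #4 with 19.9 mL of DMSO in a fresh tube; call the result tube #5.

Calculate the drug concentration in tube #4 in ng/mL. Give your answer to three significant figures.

3.67 ng/mL

Step 1: 15 μL + 20.4 mL = 20415 μL total → factor 20415/15 = 1361
Step 2: 0.32 mL + 4800 μL = 5.12 mL total → factor 5.12/0.32 = 16
Step 3: 160 μL + 1840 μL = 2000 μL total → factor 2000/160 = 12.5
Step 4: 1 mL + 9 mL = 10 mL total → factor 10/1 = 10
Dilution factor through tube #4 = 1361 × 16 × 12.5 × 10 = 2.722 × 10^6
[tube #4] = 10.0 mg/mL / 2.722 × 10^6 = 3.674 × 10^-6 mg/mL = 3.67 ng/mL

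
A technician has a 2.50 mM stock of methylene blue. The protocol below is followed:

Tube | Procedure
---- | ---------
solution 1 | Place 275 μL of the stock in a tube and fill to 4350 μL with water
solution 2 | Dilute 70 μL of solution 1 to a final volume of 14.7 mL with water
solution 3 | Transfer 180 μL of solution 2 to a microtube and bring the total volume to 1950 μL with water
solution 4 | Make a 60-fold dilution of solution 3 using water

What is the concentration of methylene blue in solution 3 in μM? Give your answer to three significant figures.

Step 1: 275 μL brought to 4350 μL → factor 4350/275 = 15.818
Step 2: 70 μL brought to 14.7 mL → factor 14700/70 = 210
Step 3: 180 μL brought to 1950 μL → factor 1950/180 = 10.833
Dilution factor through solution 3 = 15.818 × 210 × 10.833 = 35986
[solution 3] = 2.50 mM / 35986 = 6.947 × 10^-5 mM = 0.0695 μM

0.0695 μM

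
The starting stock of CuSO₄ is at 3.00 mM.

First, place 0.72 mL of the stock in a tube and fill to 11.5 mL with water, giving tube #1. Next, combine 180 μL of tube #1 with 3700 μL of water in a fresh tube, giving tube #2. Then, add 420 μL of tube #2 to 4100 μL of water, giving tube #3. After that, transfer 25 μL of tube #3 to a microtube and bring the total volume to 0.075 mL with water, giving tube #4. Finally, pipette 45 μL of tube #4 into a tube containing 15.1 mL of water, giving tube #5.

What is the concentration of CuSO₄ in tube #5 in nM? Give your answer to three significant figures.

Step 1: 0.72 mL brought to 11.5 mL → factor 11.5/0.72 = 15.972
Step 2: 180 μL + 3700 μL = 3880 μL total → factor 3880/180 = 21.556
Step 3: 420 μL + 4100 μL = 4520 μL total → factor 4520/420 = 10.762
Step 4: 25 μL brought to 0.075 mL → factor 75/25 = 3
Step 5: 45 μL + 15.1 mL = 15145 μL total → factor 15145/45 = 336.56
Overall dilution factor = 15.972 × 21.556 × 10.762 × 3 × 336.56 = 3.741 × 10^6
Final = 3.00 mM / 3.741 × 10^6 = 8.019 × 10^-7 mM = 0.802 nM

0.802 nM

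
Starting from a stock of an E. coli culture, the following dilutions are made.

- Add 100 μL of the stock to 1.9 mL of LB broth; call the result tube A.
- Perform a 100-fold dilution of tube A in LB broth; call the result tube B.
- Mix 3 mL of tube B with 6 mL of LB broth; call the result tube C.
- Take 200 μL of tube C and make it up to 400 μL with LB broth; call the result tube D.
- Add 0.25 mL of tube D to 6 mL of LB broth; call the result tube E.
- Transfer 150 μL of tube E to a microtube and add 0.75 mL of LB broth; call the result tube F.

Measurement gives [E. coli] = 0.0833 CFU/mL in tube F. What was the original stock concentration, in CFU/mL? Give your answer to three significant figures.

1.50 × 10^5 CFU/mL

Step 1: 100 μL + 1.9 mL = 2000 μL total → factor 2000/100 = 20
Step 2: 100-fold → factor 100
Step 3: 3 mL + 6 mL = 9 mL total → factor 9/3 = 3
Step 4: 200 μL brought to 400 μL → factor 400/200 = 2
Step 5: 0.25 mL + 6 mL = 6.25 mL total → factor 6.25/0.25 = 25
Step 6: 150 μL + 0.75 mL = 900 μL total → factor 900/150 = 6
Overall dilution factor = 20 × 100 × 3 × 2 × 25 × 6 = 1.8 × 10^6
Stock = 0.0833 CFU/mL × 1.8 × 10^6 = 1.50 × 10^5 CFU/mL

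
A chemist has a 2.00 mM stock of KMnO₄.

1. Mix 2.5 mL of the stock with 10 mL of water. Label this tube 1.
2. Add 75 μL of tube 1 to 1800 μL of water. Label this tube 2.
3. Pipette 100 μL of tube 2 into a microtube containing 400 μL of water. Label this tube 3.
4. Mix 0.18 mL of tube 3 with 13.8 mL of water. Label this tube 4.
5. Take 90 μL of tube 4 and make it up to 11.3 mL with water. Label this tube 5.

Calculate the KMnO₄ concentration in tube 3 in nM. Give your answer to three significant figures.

Step 1: 2.5 mL + 10 mL = 12.5 mL total → factor 12.5/2.5 = 5
Step 2: 75 μL + 1800 μL = 1875 μL total → factor 1875/75 = 25
Step 3: 100 μL + 400 μL = 500 μL total → factor 500/100 = 5
Dilution factor through tube 3 = 5 × 25 × 5 = 625
[tube 3] = 2.00 mM / 625 = 0.003200 mM = 3.20 × 10^3 nM

3.20 × 10^3 nM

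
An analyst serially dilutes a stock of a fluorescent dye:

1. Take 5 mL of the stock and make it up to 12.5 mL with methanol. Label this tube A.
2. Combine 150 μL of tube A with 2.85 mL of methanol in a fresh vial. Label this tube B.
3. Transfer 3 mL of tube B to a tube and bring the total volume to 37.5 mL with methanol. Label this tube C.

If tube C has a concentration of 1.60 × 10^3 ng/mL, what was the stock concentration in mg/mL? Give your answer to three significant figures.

1.00 mg/mL

Step 1: 5 mL brought to 12.5 mL → factor 12.5/5 = 2.5
Step 2: 150 μL + 2.85 mL = 3000 μL total → factor 3000/150 = 20
Step 3: 3 mL brought to 37.5 mL → factor 37.5/3 = 12.5
Overall dilution factor = 2.5 × 20 × 12.5 = 625
Stock = 1.60 × 10^3 ng/mL × 625 = 1.000 × 10^6 ng/mL = 1.00 mg/mL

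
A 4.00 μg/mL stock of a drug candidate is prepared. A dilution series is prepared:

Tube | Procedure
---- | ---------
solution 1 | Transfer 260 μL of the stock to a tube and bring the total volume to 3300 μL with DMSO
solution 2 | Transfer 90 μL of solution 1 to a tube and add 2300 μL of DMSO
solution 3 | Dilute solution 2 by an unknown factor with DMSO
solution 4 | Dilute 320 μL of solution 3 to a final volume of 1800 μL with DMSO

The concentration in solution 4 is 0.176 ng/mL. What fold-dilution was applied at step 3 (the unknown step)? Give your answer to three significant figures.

12.0-fold

Step 1: 260 μL brought to 3300 μL → factor 3300/260 = 12.692
Step 2: 90 μL + 2300 μL = 2390 μL total → factor 2390/90 = 26.556
Step 3: unknown factor x
Step 4: 320 μL brought to 1800 μL → factor 1800/320 = 5.625
Product of known-step factors = 1895.9
Overall factor = 4.00 μg/mL / (0.176 ng/mL) = 22727
x = 22727 / 1895.9 = 12.0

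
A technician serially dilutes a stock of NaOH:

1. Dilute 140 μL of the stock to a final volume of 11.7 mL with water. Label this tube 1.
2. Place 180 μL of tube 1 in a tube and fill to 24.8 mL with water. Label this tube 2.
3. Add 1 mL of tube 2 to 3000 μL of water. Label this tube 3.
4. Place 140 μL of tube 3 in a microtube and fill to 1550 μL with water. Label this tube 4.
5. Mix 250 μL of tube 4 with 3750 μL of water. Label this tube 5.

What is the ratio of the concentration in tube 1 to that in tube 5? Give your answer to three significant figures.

Step 1: 140 μL brought to 11.7 mL → factor 11700/140 = 83.571
Step 2: 180 μL brought to 24.8 mL → factor 24800/180 = 137.78
Step 3: 1 mL + 3000 μL = 4 mL total → factor 4/1 = 4
Step 4: 140 μL brought to 1550 μL → factor 1550/140 = 11.071
Step 5: 250 μL + 3750 μL = 4000 μL total → factor 4000/250 = 16
Dilution factor to tube 1 = 83.571; to tube 5 = 8.1587 × 10^6
[tube 1]/[tube 5] = (factor to tube 5)/(factor to tube 1) = 8.1587 × 10^6/83.571 = 9.76 × 10^4

9.76 × 10^4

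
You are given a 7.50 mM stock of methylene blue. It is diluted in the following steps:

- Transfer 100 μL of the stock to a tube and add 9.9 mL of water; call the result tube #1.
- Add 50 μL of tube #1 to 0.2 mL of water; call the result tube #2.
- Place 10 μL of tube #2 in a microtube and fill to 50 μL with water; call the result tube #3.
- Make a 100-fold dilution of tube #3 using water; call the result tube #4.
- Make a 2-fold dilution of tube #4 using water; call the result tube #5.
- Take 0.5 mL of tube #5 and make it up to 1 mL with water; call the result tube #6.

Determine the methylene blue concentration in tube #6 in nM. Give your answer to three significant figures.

Step 1: 100 μL + 9.9 mL = 10000 μL total → factor 10000/100 = 100
Step 2: 50 μL + 0.2 mL = 250 μL total → factor 250/50 = 5
Step 3: 10 μL brought to 50 μL → factor 50/10 = 5
Step 4: 100-fold → factor 100
Step 5: 2-fold → factor 2
Step 6: 0.5 mL brought to 1 mL → factor 1/0.5 = 2
Overall dilution factor = 100 × 5 × 5 × 100 × 2 × 2 = 1 × 10^6
Final = 7.50 mM / 1 × 10^6 = 7.500 × 10^-6 mM = 7.50 nM

7.50 nM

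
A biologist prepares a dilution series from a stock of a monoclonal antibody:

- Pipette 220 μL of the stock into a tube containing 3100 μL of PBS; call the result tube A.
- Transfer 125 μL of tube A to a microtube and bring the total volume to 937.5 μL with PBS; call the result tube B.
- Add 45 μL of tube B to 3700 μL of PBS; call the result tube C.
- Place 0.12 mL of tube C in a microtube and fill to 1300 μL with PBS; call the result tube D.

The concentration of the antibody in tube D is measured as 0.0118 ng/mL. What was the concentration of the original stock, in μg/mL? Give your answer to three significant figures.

1.20 μg/mL

Step 1: 220 μL + 3100 μL = 3320 μL total → factor 3320/220 = 15.091
Step 2: 125 μL brought to 937.5 μL → factor 937.5/125 = 7.5
Step 3: 45 μL + 3700 μL = 3745 μL total → factor 3745/45 = 83.222
Step 4: 0.12 mL brought to 1300 μL → factor 1.3/0.12 = 10.833
Overall dilution factor = 15.091 × 7.5 × 83.222 × 10.833 = 1.0204 × 10^5
Stock = 0.0118 ng/mL × 1.0204 × 10^5 = 1204 ng/mL = 1.20 μg/mL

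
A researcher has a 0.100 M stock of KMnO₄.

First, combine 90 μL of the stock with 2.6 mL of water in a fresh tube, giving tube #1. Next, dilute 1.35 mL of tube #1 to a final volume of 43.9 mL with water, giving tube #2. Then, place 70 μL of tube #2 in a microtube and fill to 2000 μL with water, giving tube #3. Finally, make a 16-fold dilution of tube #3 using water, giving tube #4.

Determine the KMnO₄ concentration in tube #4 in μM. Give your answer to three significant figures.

Step 1: 90 μL + 2.6 mL = 2690 μL total → factor 2690/90 = 29.889
Step 2: 1.35 mL brought to 43.9 mL → factor 43.9/1.35 = 32.519
Step 3: 70 μL brought to 2000 μL → factor 2000/70 = 28.571
Step 4: 16-fold → factor 16
Overall dilution factor = 29.889 × 32.519 × 28.571 × 16 = 4.4432 × 10^5
Final = 0.100 M / 4.4432 × 10^5 = 2.251 × 10^-7 M = 0.225 μM

0.225 μM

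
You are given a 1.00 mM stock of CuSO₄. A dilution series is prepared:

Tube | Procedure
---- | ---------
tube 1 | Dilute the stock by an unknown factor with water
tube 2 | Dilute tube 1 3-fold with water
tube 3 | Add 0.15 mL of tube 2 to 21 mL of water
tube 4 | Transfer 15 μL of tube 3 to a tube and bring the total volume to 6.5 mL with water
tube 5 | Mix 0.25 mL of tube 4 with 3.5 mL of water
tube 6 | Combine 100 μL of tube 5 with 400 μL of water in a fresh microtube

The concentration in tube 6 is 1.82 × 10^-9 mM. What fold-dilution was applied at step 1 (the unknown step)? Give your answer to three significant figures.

Step 1: unknown factor x
Step 2: 3-fold → factor 3
Step 3: 0.15 mL + 21 mL = 21.15 mL total → factor 21.15/0.15 = 141
Step 4: 15 μL brought to 6.5 mL → factor 6500/15 = 433.33
Step 5: 0.25 mL + 3.5 mL = 3.75 mL total → factor 3.75/0.25 = 15
Step 6: 100 μL + 400 μL = 500 μL total → factor 500/100 = 5
Product of known-step factors = 1.3748 × 10^7
Overall factor = 1.00 mM / (1.82 × 10^-9 mM) = 5.4945 × 10^8
x = 5.4945 × 10^8 / 1.3748 × 10^7 = 40.0

40.0-fold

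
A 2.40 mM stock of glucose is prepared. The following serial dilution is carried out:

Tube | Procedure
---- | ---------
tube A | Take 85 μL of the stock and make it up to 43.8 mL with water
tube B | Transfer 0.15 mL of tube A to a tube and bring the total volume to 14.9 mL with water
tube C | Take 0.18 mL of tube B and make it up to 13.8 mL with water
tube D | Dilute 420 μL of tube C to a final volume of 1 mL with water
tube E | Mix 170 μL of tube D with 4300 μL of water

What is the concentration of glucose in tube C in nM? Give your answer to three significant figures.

0.612 nM

Step 1: 85 μL brought to 43.8 mL → factor 43800/85 = 515.29
Step 2: 0.15 mL brought to 14.9 mL → factor 14.9/0.15 = 99.333
Step 3: 0.18 mL brought to 13.8 mL → factor 13.8/0.18 = 76.667
Dilution factor through tube C = 515.29 × 99.333 × 76.667 = 3.9243 × 10^6
[tube C] = 2.40 mM / 3.9243 × 10^6 = 6.116 × 10^-7 mM = 0.612 nM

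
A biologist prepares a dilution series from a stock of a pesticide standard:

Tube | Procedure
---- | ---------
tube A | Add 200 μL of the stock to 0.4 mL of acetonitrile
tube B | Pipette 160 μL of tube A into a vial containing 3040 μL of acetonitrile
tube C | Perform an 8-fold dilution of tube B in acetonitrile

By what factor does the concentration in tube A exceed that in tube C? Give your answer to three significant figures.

Step 1: 200 μL + 0.4 mL = 600 μL total → factor 600/200 = 3
Step 2: 160 μL + 3040 μL = 3200 μL total → factor 3200/160 = 20
Step 3: 8-fold → factor 8
Dilution factor to tube A = 3; to tube C = 480
[tube A]/[tube C] = (factor to tube C)/(factor to tube A) = 480/3 = 160

160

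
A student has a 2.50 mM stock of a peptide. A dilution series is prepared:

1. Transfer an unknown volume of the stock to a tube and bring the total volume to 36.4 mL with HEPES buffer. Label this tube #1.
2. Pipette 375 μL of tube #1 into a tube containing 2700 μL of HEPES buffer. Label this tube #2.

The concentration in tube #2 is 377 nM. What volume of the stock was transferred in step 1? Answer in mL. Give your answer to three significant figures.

0.0450 mL

Step 1: v brought to 36.4 mL → factor = 36.4 mL/v
Step 2: 375 μL + 2700 μL = 3075 μL total → factor 3075/375 = 8.2
Product of known-step factors = 8.2
Overall factor = 2.50 mM / (377 nM) = 6631.3
Step-1 factor = 6631.3 / 8.2 = 808.7
v = 36.4 mL / 808.7 = 0.0450 mL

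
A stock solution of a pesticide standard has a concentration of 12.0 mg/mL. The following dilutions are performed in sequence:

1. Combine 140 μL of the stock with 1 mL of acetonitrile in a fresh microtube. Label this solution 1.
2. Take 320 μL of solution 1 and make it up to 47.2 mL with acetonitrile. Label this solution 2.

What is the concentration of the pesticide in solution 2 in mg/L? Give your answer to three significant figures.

9.99 mg/L

Step 1: 140 μL + 1 mL = 1140 μL total → factor 1140/140 = 8.1429
Step 2: 320 μL brought to 47.2 mL → factor 47200/320 = 147.5
Overall dilution factor = 8.1429 × 147.5 = 1201.1
Final = 12.0 mg/mL / 1201.1 = 0.009991 mg/mL = 9.99 mg/L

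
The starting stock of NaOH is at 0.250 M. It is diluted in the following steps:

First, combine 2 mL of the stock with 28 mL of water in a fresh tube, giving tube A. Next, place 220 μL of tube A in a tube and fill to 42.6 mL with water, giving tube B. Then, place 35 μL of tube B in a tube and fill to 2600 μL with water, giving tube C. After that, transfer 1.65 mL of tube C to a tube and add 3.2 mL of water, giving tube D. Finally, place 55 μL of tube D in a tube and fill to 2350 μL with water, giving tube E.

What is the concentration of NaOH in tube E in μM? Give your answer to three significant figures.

0.00923 μM

Step 1: 2 mL + 28 mL = 30 mL total → factor 30/2 = 15
Step 2: 220 μL brought to 42.6 mL → factor 42600/220 = 193.64
Step 3: 35 μL brought to 2600 μL → factor 2600/35 = 74.286
Step 4: 1.65 mL + 3.2 mL = 4.85 mL total → factor 4.85/1.65 = 2.9394
Step 5: 55 μL brought to 2350 μL → factor 2350/55 = 42.727
Overall dilution factor = 15 × 193.64 × 74.286 × 2.9394 × 42.727 = 2.7099 × 10^7
Final = 0.250 M / 2.7099 × 10^7 = 9.226 × 10^-9 M = 0.00923 μM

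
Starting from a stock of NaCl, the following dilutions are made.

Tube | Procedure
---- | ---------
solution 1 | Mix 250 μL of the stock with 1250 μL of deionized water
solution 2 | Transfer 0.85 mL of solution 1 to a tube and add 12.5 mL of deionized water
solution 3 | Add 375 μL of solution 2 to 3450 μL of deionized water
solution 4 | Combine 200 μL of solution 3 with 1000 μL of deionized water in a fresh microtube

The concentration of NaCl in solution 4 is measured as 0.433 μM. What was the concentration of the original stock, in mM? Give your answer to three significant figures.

Step 1: 250 μL + 1250 μL = 1500 μL total → factor 1500/250 = 6
Step 2: 0.85 mL + 12.5 mL = 13.35 mL total → factor 13.35/0.85 = 15.706
Step 3: 375 μL + 3450 μL = 3825 μL total → factor 3825/375 = 10.2
Step 4: 200 μL + 1000 μL = 1200 μL total → factor 1200/200 = 6
Overall dilution factor = 6 × 15.706 × 10.2 × 6 = 5767.2
Stock = 0.433 μM × 5767.2 = 2497 μM = 2.50 mM

2.50 mM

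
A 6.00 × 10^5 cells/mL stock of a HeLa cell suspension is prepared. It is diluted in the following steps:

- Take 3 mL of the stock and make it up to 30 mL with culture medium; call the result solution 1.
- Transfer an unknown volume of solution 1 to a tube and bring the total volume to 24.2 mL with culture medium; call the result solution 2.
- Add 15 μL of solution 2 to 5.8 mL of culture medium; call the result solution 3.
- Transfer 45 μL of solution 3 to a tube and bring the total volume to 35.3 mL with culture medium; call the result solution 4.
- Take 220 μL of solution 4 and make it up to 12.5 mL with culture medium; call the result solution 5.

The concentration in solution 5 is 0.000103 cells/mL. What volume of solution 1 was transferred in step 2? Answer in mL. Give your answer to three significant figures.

0.718 mL

Step 1: 3 mL brought to 30 mL → factor 30/3 = 10
Step 2: v brought to 24.2 mL → factor = 24.2 mL/v
Step 3: 15 μL + 5.8 mL = 5815 μL total → factor 5815/15 = 387.67
Step 4: 45 μL brought to 35.3 mL → factor 35300/45 = 784.44
Step 5: 220 μL brought to 12.5 mL → factor 12500/220 = 56.818
Product of known-step factors = 1.7279 × 10^8
Overall factor = 6.00 × 10^5 cells/mL / (0.000103 cells/mL) = 5.8252 × 10^9
Step-2 factor = 5.8252 × 10^9 / 1.7279 × 10^8 = 33.714
v = 24.2 mL / 33.714 = 0.718 mL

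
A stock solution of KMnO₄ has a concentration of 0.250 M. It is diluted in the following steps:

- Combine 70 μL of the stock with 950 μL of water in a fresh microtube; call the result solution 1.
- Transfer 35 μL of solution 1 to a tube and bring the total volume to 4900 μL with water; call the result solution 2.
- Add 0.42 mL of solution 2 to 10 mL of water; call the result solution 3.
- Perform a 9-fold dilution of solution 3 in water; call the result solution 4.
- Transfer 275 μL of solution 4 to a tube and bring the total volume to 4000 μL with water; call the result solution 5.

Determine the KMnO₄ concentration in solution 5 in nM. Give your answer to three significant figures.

Step 1: 70 μL + 950 μL = 1020 μL total → factor 1020/70 = 14.571
Step 2: 35 μL brought to 4900 μL → factor 4900/35 = 140
Step 3: 0.42 mL + 10 mL = 10.42 mL total → factor 10.42/0.42 = 24.81
Step 4: 9-fold → factor 9
Step 5: 275 μL brought to 4000 μL → factor 4000/275 = 14.545
Overall dilution factor = 14.571 × 140 × 24.81 × 9 × 14.545 = 6.6255 × 10^6
Final = 0.250 M / 6.6255 × 10^6 = 3.773 × 10^-8 M = 37.7 nM

37.7 nM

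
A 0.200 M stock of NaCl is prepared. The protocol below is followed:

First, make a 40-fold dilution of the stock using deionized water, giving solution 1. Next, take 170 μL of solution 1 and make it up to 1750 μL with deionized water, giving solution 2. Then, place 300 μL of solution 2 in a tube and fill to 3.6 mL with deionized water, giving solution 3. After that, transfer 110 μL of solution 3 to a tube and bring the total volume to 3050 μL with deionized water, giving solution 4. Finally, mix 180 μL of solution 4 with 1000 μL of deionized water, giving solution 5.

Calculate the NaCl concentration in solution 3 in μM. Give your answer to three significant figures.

Step 1: 40-fold → factor 40
Step 2: 170 μL brought to 1750 μL → factor 1750/170 = 10.294
Step 3: 300 μL brought to 3.6 mL → factor 3600/300 = 12
Dilution factor through solution 3 = 40 × 10.294 × 12 = 4941.2
[solution 3] = 0.200 M / 4941.2 = 4.048 × 10^-5 M = 40.5 μM

40.5 μM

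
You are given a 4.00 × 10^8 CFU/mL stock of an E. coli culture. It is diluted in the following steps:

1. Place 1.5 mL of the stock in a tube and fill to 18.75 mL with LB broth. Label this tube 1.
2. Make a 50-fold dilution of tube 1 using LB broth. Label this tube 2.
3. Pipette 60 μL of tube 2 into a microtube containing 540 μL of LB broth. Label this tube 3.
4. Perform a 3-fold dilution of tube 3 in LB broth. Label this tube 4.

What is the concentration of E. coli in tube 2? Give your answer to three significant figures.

Step 1: 1.5 mL brought to 18.75 mL → factor 18.75/1.5 = 12.5
Step 2: 50-fold → factor 50
Dilution factor through tube 2 = 12.5 × 50 = 625
[tube 2] = 4.00 × 10^8 CFU/mL / 625 = 6.40 × 10^5 CFU/mL

6.40 × 10^5 CFU/mL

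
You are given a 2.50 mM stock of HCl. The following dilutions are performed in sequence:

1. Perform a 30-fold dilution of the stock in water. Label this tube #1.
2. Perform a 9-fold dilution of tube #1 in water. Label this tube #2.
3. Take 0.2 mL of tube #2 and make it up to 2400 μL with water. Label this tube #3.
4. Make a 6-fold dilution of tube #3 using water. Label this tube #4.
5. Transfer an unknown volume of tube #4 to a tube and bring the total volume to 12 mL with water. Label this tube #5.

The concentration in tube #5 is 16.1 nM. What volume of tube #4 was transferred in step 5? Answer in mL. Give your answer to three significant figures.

1.50 mL

Step 1: 30-fold → factor 30
Step 2: 9-fold → factor 9
Step 3: 0.2 mL brought to 2400 μL → factor 2.4/0.2 = 12
Step 4: 6-fold → factor 6
Step 5: v brought to 12 mL → factor = 12 mL/v
Product of known-step factors = 19440
Overall factor = 2.50 mM / (16.1 nM) = 1.5528 × 10^5
Step-5 factor = 1.5528 × 10^5 / 19440 = 7.9876
v = 12 mL / 7.9876 = 1.50 mL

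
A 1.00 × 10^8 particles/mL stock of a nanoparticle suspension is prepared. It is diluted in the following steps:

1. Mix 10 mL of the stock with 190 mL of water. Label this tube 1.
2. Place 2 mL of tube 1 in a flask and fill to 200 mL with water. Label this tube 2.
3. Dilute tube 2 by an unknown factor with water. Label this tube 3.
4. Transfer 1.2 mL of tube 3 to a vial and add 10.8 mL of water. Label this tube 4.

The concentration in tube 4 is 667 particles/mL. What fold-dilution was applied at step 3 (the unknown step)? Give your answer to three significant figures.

Step 1: 10 mL + 190 mL = 200 mL total → factor 200/10 = 20
Step 2: 2 mL brought to 200 mL → factor 200/2 = 100
Step 3: unknown factor x
Step 4: 1.2 mL + 10.8 mL = 12 mL total → factor 12/1.2 = 10
Product of known-step factors = 20000
Overall factor = 1.00 × 10^8 particles/mL / (667 particles/mL) = 1.4993 × 10^5
x = 1.4993 × 10^5 / 20000 = 7.50

7.50-fold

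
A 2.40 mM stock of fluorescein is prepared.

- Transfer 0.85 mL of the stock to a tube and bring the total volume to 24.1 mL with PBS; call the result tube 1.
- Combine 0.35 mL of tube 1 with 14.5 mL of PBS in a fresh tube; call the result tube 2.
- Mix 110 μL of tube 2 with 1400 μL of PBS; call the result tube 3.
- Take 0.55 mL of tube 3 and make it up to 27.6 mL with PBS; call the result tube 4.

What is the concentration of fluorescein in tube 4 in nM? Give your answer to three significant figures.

Step 1: 0.85 mL brought to 24.1 mL → factor 24.1/0.85 = 28.353
Step 2: 0.35 mL + 14.5 mL = 14.85 mL total → factor 14.85/0.35 = 42.429
Step 3: 110 μL + 1400 μL = 1510 μL total → factor 1510/110 = 13.727
Step 4: 0.55 mL brought to 27.6 mL → factor 27.6/0.55 = 50.182
Overall dilution factor = 28.353 × 42.429 × 13.727 × 50.182 = 8.2868 × 10^5
Final = 2.40 mM / 8.2868 × 10^5 = 2.896 × 10^-6 mM = 2.90 nM

2.90 nM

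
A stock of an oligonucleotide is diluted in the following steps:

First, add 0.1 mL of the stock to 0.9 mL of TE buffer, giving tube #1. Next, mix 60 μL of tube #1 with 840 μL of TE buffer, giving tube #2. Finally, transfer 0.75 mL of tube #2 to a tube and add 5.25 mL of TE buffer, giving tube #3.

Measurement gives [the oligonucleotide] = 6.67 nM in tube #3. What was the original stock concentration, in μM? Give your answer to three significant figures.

8.00 μM

Step 1: 0.1 mL + 0.9 mL = 1 mL total → factor 1/0.1 = 10
Step 2: 60 μL + 840 μL = 900 μL total → factor 900/60 = 15
Step 3: 0.75 mL + 5.25 mL = 6 mL total → factor 6/0.75 = 8
Overall dilution factor = 10 × 15 × 8 = 1200
Stock = 6.67 nM × 1200 = 8004 nM = 8.00 μM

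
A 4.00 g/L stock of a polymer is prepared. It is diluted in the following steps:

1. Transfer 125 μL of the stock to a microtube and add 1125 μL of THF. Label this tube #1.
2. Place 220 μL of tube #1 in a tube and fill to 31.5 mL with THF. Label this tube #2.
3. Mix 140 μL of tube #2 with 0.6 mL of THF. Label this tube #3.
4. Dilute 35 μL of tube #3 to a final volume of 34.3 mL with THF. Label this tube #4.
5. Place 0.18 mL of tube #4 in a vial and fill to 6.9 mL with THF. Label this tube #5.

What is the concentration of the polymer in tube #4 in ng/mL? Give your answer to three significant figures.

0.539 ng/mL

Step 1: 125 μL + 1125 μL = 1250 μL total → factor 1250/125 = 10
Step 2: 220 μL brought to 31.5 mL → factor 31500/220 = 143.18
Step 3: 140 μL + 0.6 mL = 740 μL total → factor 740/140 = 5.2857
Step 4: 35 μL brought to 34.3 mL → factor 34300/35 = 980
Dilution factor through tube #4 = 10 × 143.18 × 5.2857 × 980 = 7.4168 × 10^6
[tube #4] = 4.00 g/L / 7.4168 × 10^6 = 5.393 × 10^-7 g/L = 0.539 ng/mL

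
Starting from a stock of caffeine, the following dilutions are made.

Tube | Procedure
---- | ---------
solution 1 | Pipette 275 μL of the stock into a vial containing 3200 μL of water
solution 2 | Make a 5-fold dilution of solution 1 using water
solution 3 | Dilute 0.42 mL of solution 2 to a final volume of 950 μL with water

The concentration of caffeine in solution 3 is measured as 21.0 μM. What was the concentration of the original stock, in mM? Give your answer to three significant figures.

Step 1: 275 μL + 3200 μL = 3475 μL total → factor 3475/275 = 12.636
Step 2: 5-fold → factor 5
Step 3: 0.42 mL brought to 950 μL → factor 0.95/0.42 = 2.2619
Overall dilution factor = 12.636 × 5 × 2.2619 = 142.91
Stock = 21.0 μM × 142.91 = 3001 μM = 3.00 mM

3.00 mM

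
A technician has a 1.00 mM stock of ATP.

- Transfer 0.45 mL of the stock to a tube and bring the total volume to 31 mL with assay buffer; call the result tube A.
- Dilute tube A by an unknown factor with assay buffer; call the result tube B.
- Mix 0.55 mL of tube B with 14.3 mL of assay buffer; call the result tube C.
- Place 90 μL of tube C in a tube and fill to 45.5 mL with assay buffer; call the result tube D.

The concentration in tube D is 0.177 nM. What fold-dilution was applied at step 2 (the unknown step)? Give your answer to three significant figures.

6.01-fold

Step 1: 0.45 mL brought to 31 mL → factor 31/0.45 = 68.889
Step 2: unknown factor x
Step 3: 0.55 mL + 14.3 mL = 14.85 mL total → factor 14.85/0.55 = 27
Step 4: 90 μL brought to 45.5 mL → factor 45500/90 = 505.56
Product of known-step factors = 9.4033 × 10^5
Overall factor = 1.00 mM / (0.177 nM) = 5.6497 × 10^6
x = 5.6497 × 10^6 / 9.4033 × 10^5 = 6.01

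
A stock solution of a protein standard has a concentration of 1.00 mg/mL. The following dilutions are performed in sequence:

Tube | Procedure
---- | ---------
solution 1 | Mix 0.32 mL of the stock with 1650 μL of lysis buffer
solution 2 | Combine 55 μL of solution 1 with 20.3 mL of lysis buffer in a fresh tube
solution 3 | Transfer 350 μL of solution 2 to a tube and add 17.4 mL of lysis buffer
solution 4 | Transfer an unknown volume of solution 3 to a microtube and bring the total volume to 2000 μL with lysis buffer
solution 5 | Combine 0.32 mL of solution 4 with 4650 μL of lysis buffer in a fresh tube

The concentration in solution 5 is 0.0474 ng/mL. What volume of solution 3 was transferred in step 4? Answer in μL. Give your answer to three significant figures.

Step 1: 0.32 mL + 1650 μL = 1.97 mL total → factor 1.97/0.32 = 6.1562
Step 2: 55 μL + 20.3 mL = 20355 μL total → factor 20355/55 = 370.09
Step 3: 350 μL + 17.4 mL = 17750 μL total → factor 17750/350 = 50.714
Step 4: v brought to 2000 μL → factor = 2000 μL/v
Step 5: 0.32 mL + 4650 μL = 4.97 mL total → factor 4.97/0.32 = 15.531
Product of known-step factors = 1.7946 × 10^6
Overall factor = 1.00 mg/mL / (0.0474 ng/mL) = 2.1097 × 10^7
Step-4 factor = 2.1097 × 10^7 / 1.7946 × 10^6 = 11.756
v = 2000 μL / 11.756 = 170 μL

170 μL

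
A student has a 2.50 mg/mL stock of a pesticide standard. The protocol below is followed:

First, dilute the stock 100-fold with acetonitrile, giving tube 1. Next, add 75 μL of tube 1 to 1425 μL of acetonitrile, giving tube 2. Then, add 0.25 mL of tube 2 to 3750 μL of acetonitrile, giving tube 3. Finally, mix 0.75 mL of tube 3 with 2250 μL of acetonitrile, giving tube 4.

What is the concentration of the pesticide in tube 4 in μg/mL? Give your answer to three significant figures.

Step 1: 100-fold → factor 100
Step 2: 75 μL + 1425 μL = 1500 μL total → factor 1500/75 = 20
Step 3: 0.25 mL + 3750 μL = 4 mL total → factor 4/0.25 = 16
Step 4: 0.75 mL + 2250 μL = 3 mL total → factor 3/0.75 = 4
Overall dilution factor = 100 × 20 × 16 × 4 = 1.28 × 10^5
Final = 2.50 mg/mL / 1.28 × 10^5 = 1.953 × 10^-5 mg/mL = 0.0195 μg/mL

0.0195 μg/mL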